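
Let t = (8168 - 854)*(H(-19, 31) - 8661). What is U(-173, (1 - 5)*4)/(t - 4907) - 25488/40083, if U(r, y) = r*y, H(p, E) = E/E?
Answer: -538208856160/846341148067 ≈ -0.63592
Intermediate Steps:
H(p, E) = 1
t = -63339240 (t = (8168 - 854)*(1 - 8661) = 7314*(-8660) = -63339240)
U(-173, (1 - 5)*4)/(t - 4907) - 25488/40083 = (-173*(1 - 5)*4)/(-63339240 - 4907) - 25488/40083 = -(-692)*4/(-63344147) - 25488*1/40083 = -173*(-16)*(-1/63344147) - 8496/13361 = 2768*(-1/63344147) - 8496/13361 = -2768/63344147 - 8496/13361 = -538208856160/846341148067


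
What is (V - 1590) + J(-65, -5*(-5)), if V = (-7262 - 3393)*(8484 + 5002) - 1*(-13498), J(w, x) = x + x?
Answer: -143681372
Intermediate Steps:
J(w, x) = 2*x
V = -143679832 (V = -10655*13486 + 13498 = -143693330 + 13498 = -143679832)
(V - 1590) + J(-65, -5*(-5)) = (-143679832 - 1590) + 2*(-5*(-5)) = -143681422 + 2*25 = -143681422 + 50 = -143681372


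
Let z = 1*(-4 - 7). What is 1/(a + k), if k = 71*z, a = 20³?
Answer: 1/7219 ≈ 0.00013852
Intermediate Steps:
z = -11 (z = 1*(-11) = -11)
a = 8000
k = -781 (k = 71*(-11) = -781)
1/(a + k) = 1/(8000 - 781) = 1/7219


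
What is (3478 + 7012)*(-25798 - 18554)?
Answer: -465252480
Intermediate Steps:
(3478 + 7012)*(-25798 - 18554) = 10490*(-44352) = -465252480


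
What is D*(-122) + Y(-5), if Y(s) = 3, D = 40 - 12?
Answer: -3413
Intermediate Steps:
D = 28
D*(-122) + Y(-5) = 28*(-122) + 3 = -3416 + 3 = -3413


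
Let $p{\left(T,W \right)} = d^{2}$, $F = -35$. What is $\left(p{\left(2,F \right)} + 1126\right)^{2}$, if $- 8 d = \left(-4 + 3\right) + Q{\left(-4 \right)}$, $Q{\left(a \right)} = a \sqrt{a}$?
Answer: $\frac{5184143745}{4096} + \frac{72001 i}{128} \approx 1.2657 \cdot 10^{6} + 562.51 i$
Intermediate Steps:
$Q{\left(a \right)} = a^{\frac{3}{2}}$
$d = \frac{1}{8} + i$ ($d = - \frac{\left(-4 + 3\right) + \left(-4\right)^{\frac{3}{2}}}{8} = - \frac{-1 - 8 i}{8} = \frac{1}{8} + i \approx 0.125 + 1.0 i$)
$p{\left(T,W \right)} = \left(\frac{1}{8} + i\right)^{2}$
$\left(p{\left(2,F \right)} + 1126\right)^{2} = \left(\left(- \frac{63}{64} + \frac{i}{4}\right) + 1126\right)^{2} = \left(\frac{72001}{64} + \frac{i}{4}\right)^{2}$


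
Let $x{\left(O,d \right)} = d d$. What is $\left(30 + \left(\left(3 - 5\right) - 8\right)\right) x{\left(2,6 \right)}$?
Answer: $720$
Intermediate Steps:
$x{\left(O,d \right)} = d^{2}$
$\left(30 + \left(\left(3 - 5\right) - 8\right)\right) x{\left(2,6 \right)} = \left(30 + \left(\left(3 - 5\right) - 8\right)\right) 6^{2} = \left(30 - 10\right) 36 = 20 \cdot 36 = 720$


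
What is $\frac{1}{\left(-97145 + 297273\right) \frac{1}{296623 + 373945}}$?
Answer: $\frac{83821}{25016} \approx 3.3507$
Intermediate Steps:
$\frac{1}{\left(-97145 + 297273\right) \frac{1}{296623 + 373945}} = \frac{1}{200128 \cdot \frac{1}{670568}} = \frac{1}{\frac{25016}{83821}} = \frac{83821}{25016}$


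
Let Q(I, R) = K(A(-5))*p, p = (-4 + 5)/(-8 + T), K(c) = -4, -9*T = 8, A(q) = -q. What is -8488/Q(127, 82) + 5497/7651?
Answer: -1298784287/68859 ≈ -18862.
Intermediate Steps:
T = -8/9 (T = -1/9*8 = -8/9 ≈ -0.88889)
p = -9/80 (p = (-4 + 5)/(-8 - 8/9) = 1/(-80/9) = 1*(-9/80) = -9/80 ≈ -0.11250)
Q(I, R) = 9/20 (Q(I, R) = -4*(-9/80) = 9/20)
-8488/Q(127, 82) + 5497/7651 = -8488/9/20 + 5497/7651 = -8488*20/9 + 5497*(1/7651) = -169760/9 + 5497/7651 = -1298784287/68859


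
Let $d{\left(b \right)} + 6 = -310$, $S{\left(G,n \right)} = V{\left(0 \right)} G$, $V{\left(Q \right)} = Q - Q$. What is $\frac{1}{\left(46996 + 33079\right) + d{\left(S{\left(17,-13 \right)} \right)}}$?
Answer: $\frac{1}{79759} \approx 1.2538 \cdot 10^{-5}$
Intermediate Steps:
$V{\left(Q \right)} = 0$
$S{\left(G,n \right)} = 0$ ($S{\left(G,n \right)} = 0 G = 0$)
$d{\left(b \right)} = -316$ ($d{\left(b \right)} = -6 - 310 = -316$)
$\frac{1}{\left(46996 + 33079\right) + d{\left(S{\left(17,-13 \right)} \right)}} = \frac{1}{\left(46996 + 33079\right) - 316} = \frac{1}{80075 - 316} = \frac{1}{79759}$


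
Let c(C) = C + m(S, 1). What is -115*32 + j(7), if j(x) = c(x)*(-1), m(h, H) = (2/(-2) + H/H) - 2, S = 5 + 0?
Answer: -3685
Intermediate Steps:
S = 5
m(h, H) = -2 (m(h, H) = (2*(-½) + 1) - 2 = (-1 + 1) - 2 = 0 - 2 = -2)
c(C) = -2 + C (c(C) = C - 2 = -2 + C)
j(x) = 2 - x (j(x) = (-2 + x)*(-1) = 2 - x)
-115*32 + j(7) = -115*32 + (2 - 1*7) = -3680 + (2 - 7) = -3680 - 5 = -3685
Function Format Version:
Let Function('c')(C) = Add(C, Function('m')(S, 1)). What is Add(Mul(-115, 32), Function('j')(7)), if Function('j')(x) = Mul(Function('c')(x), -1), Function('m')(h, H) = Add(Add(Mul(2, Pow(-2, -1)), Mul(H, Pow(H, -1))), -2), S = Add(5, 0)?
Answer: -3685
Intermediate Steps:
S = 5
Function('m')(h, H) = -2 (Function('m')(h, H) = Add(Add(Mul(2, Rational(-1, 2)), 1), -2) = Add(Add(-1, 1), -2) = Add(0, -2) = -2)
Function('c')(C) = Add(-2, C) (Function('c')(C) = Add(C, -2) = Add(-2, C))
Function('j')(x) = Add(2, Mul(-1, x)) (Function('j')(x) = Mul(Add(-2, x), -1) = Add(2, Mul(-1, x)))
Add(Mul(-115, 32), Function('j')(7)) = Add(Mul(-115, 32), Add(2, Mul(-1, 7))) = Add(-3680, Add(2, -7)) = Add(-3680, -5) = -3685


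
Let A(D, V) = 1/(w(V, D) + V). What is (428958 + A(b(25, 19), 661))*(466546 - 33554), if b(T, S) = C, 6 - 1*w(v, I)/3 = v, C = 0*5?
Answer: 30274867266644/163 ≈ 1.8574e+11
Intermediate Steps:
C = 0
w(v, I) = 18 - 3*v
b(T, S) = 0
A(D, V) = 1/(18 - 2*V) (A(D, V) = 1/((18 - 3*V) + V) = 1/(18 - 2*V))
(428958 + A(b(25, 19), 661))*(466546 - 33554) = (428958 - 1/(-18 + 2*661))*(466546 - 33554) = (428958 - 1/(-18 + 1322))*432992 = (428958 - 1/1304)*432992 = (559361231/1304)*432992 = 30274867266644/163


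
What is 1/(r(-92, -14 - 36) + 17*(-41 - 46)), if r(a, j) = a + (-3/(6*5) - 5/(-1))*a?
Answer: -5/10109 ≈ -0.00049461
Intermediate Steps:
r(a, j) = 59*a/10 (r(a, j) = a + (-3/30 - 5*(-1))*a = a + (-3*1/30 + 5)*a = a + (-⅒ + 5)*a = a + 49*a/10 = 59*a/10)
1/(r(-92, -14 - 36) + 17*(-41 - 46)) = 1/((59/10)*(-92) + 17*(-41 - 46)) = 1/(-2714/5 + 17*(-87)) = 1/(-2714/5 - 1479) = 1/(-10109/5) = -5/10109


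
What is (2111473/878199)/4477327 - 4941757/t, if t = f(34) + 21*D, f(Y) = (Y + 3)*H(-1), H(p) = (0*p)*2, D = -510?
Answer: 925281425875608671/2005311887977230 ≈ 461.42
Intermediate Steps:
H(p) = 0 (H(p) = 0*2 = 0)
f(Y) = 0 (f(Y) = (Y + 3)*0 = (3 + Y)*0 = 0)
t = -10710 (t = 0 + 21*(-510) = 0 - 10710 = -10710)
(2111473/878199)/4477327 - 4941757/t = (2111473/878199)/4477327 - 4941757/(-10710) = (2111473*(1/878199))*(1/4477327) - 4941757*(-1/10710) = (301639/125457)*(1/4477327) + 4941757/10710 = 301639/561712013439 + 4941757/10710 = 925281425875608671/2005311887977230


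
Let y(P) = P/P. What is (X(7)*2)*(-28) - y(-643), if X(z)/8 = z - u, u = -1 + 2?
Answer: -2689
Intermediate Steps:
y(P) = 1
u = 1
X(z) = -8 + 8*z (X(z) = 8*(z - 1*1) = 8*(z - 1) = 8*(-1 + z) = -8 + 8*z)
(X(7)*2)*(-28) - y(-643) = ((-8 + 8*7)*2)*(-28) - 1*1 = ((-8 + 56)*2)*(-28) - 1 = (48*2)*(-28) - 1 = 96*(-28) - 1 = -2688 - 1 = -2689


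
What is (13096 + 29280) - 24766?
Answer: 17610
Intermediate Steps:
(13096 + 29280) - 24766 = 42376 - 24766 = 17610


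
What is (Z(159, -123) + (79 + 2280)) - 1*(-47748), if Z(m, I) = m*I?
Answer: 30550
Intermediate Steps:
Z(m, I) = I*m
(Z(159, -123) + (79 + 2280)) - 1*(-47748) = (-123*159 + (79 + 2280)) - 1*(-47748) = (-19557 + 2359) + 47748 = -17198 + 47748 = 30550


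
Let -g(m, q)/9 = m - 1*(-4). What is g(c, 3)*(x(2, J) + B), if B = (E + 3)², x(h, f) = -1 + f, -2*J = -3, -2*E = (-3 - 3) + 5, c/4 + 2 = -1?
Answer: 918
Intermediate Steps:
c = -12 (c = -8 + 4*(-1) = -8 - 4 = -12)
E = ½ (E = -((-3 - 3) + 5)/2 = -(-6 + 5)/2 = -½*(-1) = ½ ≈ 0.50000)
J = 3/2 (J = -½*(-3) = 3/2 ≈ 1.5000)
B = 49/4 (B = (½ + 3)² = (7/2)² = 49/4 ≈ 12.250)
g(m, q) = -36 - 9*m (g(m, q) = -9*(m - 1*(-4)) = -9*(m + 4) = -9*(4 + m) = -36 - 9*m)
g(c, 3)*(x(2, J) + B) = (-36 - 9*(-12))*((-1 + 3/2) + 49/4) = (-36 + 108)*(½ + 49/4) = 72*(51/4) = 918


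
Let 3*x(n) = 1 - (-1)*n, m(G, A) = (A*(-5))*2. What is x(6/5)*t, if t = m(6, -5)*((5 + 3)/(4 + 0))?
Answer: 220/3 ≈ 73.333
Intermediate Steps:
m(G, A) = -10*A (m(G, A) = -5*A*2 = -10*A)
t = 100 (t = (-10*(-5))*((5 + 3)/(4 + 0)) = 50*(8/4) = 50*(8*(1/4)) = 50*2 = 100)
x(n) = 1/3 + n/3 (x(n) = (1 - (-1)*n)/3 = (1 + n)/3 = 1/3 + n/3)
x(6/5)*t = (1/3 + (6/5)/3)*100 = (1/3 + (6*(1/5))/3)*100 = (1/3 + (1/3)*(6/5))*100 = (1/3 + 2/5)*100 = (11/15)*100 = 220/3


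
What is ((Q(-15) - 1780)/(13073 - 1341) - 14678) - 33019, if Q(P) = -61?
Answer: -79940435/1676 ≈ -47697.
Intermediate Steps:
((Q(-15) - 1780)/(13073 - 1341) - 14678) - 33019 = ((-61 - 1780)/(13073 - 1341) - 14678) - 33019 = (-1841/11732 - 14678) - 33019 = (-1841*1/11732 - 14678) - 33019 = (-263/1676 - 14678) - 33019 = -24600591/1676 - 33019 = -79940435/1676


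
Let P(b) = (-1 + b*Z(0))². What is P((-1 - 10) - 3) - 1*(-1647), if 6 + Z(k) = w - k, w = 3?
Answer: 3328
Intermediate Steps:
Z(k) = -3 - k (Z(k) = -6 + (3 - k) = -3 - k)
P(b) = (-1 - 3*b)² (P(b) = (-1 + b*(-3 - 1*0))² = (-1 + b*(-3 + 0))² = (-1 + b*(-3))² = (-1 - 3*b)²)
P((-1 - 10) - 3) - 1*(-1647) = (1 + 3*((-1 - 10) - 3))² - 1*(-1647) = (1 + 3*(-11 - 3))² + 1647 = (1 + 3*(-14))² + 1647 = (1 - 42)² + 1647 = (-41)² + 1647 = 1681 + 1647 = 3328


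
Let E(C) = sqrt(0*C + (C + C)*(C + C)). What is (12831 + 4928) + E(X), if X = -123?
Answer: 18005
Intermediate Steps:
E(C) = 2*sqrt(C**2) (E(C) = sqrt(0 + (2*C)*(2*C)) = sqrt(0 + 4*C**2) = sqrt(4*C**2) = 2*sqrt(C**2))
(12831 + 4928) + E(X) = (12831 + 4928) + 2*sqrt((-123)**2) = 17759 + 2*sqrt(15129) = 17759 + 2*123 = 17759 + 246 = 18005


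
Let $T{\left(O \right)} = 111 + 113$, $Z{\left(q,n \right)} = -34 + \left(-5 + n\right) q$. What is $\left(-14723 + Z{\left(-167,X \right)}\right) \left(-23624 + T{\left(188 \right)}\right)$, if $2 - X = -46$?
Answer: $513349200$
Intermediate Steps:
$X = 48$ ($X = 2 - -46 = 2 + 46 = 48$)
$Z{\left(q,n \right)} = -34 + q \left(-5 + n\right)$
$T{\left(O \right)} = 224$
$\left(-14723 + Z{\left(-167,X \right)}\right) \left(-23624 + T{\left(188 \right)}\right) = \left(-14723 - 7215\right) \left(-23624 + 224\right) = \left(-14723 - 7215\right) \left(-23400\right) = \left(-21938\right) \left(-23400\right) = 513349200$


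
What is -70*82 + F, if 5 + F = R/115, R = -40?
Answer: -132143/23 ≈ -5745.3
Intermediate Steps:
F = -123/23 (F = -5 - 40/115 = -5 - 40*1/115 = -5 - 8/23 = -123/23 ≈ -5.3478)
-70*82 + F = -70*82 - 123/23 = -5740 - 123/23 = -132143/23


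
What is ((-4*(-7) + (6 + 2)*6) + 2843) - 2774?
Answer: 145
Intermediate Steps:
((-4*(-7) + (6 + 2)*6) + 2843) - 2774 = ((28 + 8*6) + 2843) - 2774 = ((28 + 48) + 2843) - 2774 = (76 + 2843) - 2774 = 2919 - 2774 = 145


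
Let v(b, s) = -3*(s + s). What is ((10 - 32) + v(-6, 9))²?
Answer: 5776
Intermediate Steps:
v(b, s) = -6*s
((10 - 32) + v(-6, 9))² = ((10 - 32) - 6*9)² = (-22 - 54)² = (-76)² = 5776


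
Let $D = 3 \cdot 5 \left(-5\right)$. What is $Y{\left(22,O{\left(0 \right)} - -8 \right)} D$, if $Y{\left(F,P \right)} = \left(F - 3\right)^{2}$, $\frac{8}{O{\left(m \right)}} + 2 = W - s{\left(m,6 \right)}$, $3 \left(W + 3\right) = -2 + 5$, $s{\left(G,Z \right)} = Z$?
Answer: $-27075$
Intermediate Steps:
$W = -2$ ($W = -3 + \frac{-2 + 5}{3} = -3 + \frac{1}{3} \cdot 3 = -3 + 1 = -2$)
$O{\left(m \right)} = - \frac{4}{5}$ ($O{\left(m \right)} = \frac{8}{-2 - 8} = \frac{8}{-10} = 8 \left(- \frac{1}{10}\right) = - \frac{4}{5}$)
$D = -75$ ($D = 15 \left(-5\right) = -75$)
$Y{\left(F,P \right)} = \left(-3 + F\right)^{2}$
$Y{\left(22,O{\left(0 \right)} - -8 \right)} D = \left(-3 + 22\right)^{2} \left(-75\right) = 19^{2} \left(-75\right) = 361 \left(-75\right) = -27075$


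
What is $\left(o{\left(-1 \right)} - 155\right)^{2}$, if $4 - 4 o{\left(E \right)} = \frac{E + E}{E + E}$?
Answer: $\frac{380689}{16} \approx 23793.0$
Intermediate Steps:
$o{\left(E \right)} = \frac{3}{4}$ ($o{\left(E \right)} = 1 - \frac{\left(E + E\right) \frac{1}{E + E}}{4} = 1 - \frac{2 E \frac{1}{2 E}}{4} = 1 - \frac{1}{4} = \frac{3}{4}$)
$\left(o{\left(-1 \right)} - 155\right)^{2} = \left(\frac{3}{4} - 155\right)^{2} = \left(- \frac{617}{4}\right)^{2} = \frac{380689}{16}$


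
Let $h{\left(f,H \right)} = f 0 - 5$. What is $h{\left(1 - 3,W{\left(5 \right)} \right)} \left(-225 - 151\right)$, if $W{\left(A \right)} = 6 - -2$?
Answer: $1880$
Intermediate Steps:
$W{\left(A \right)} = 8$ ($W{\left(A \right)} = 6 + 2 = 8$)
$h{\left(f,H \right)} = -5$ ($h{\left(f,H \right)} = 0 - 5 = -5$)
$h{\left(1 - 3,W{\left(5 \right)} \right)} \left(-225 - 151\right) = - 5 \left(-225 - 151\right) = \left(-5\right) \left(-376\right) = 1880$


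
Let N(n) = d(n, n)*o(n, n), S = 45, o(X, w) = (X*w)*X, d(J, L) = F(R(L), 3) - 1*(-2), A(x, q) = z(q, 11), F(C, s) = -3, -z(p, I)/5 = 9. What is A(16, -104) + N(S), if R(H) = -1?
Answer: -91170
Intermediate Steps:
z(p, I) = -45 (z(p, I) = -5*9 = -45)
A(x, q) = -45
d(J, L) = -1 (d(J, L) = -3 - 1*(-2) = -3 + 2 = -1)
o(X, w) = w*X²
N(n) = -n³ (N(n) = -n*n² = -n³)
A(16, -104) + N(S) = -45 - 1*45³ = -45 - 1*91125 = -45 - 91125 = -91170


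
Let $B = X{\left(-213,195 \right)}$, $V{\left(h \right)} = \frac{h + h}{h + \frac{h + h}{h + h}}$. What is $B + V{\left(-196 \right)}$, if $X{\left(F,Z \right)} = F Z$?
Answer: $- \frac{8098933}{195} \approx -41533.0$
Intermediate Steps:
$V{\left(h \right)} = \frac{2 h}{1 + h}$ ($V{\left(h \right)} = \frac{2 h}{h + \frac{2 h}{2 h}} = \frac{2 h}{h + 2 h \frac{1}{2 h}} = \frac{2 h}{h + 1} = \frac{2 h}{1 + h}$)
$B = -41535$ ($B = \left(-213\right) 195 = -41535$)
$B + V{\left(-196 \right)} = -41535 + 2 \left(-196\right) \frac{1}{1 - 196} = -41535 + 2 \left(-196\right) \frac{1}{-195} = -41535 + 2 \left(-196\right) \left(- \frac{1}{195}\right) = -41535 + \frac{392}{195} = - \frac{8098933}{195}$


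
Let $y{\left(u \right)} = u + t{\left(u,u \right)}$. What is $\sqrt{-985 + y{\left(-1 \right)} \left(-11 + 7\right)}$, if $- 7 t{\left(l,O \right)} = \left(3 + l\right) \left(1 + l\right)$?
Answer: $3 i \sqrt{109} \approx 31.321 i$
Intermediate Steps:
$t{\left(l,O \right)} = - \frac{\left(1 + l\right) \left(3 + l\right)}{7}$ ($t{\left(l,O \right)} = - \frac{\left(3 + l\right) \left(1 + l\right)}{7} = - \frac{\left(1 + l\right) \left(3 + l\right)}{7}$)
$y{\left(u \right)} = - \frac{3}{7} - \frac{u^{2}}{7} + \frac{3 u}{7}$ ($y{\left(u \right)} = u - \left(\frac{3}{7} + \frac{u^{2}}{7} + \frac{4 u}{7}\right) = - \frac{3}{7} - \frac{u^{2}}{7} + \frac{3 u}{7}$)
$\sqrt{-985 + y{\left(-1 \right)} \left(-11 + 7\right)} = \sqrt{-985 + \left(- \frac{3}{7} - \frac{\left(-1\right)^{2}}{7} + \frac{3}{7} \left(-1\right)\right) \left(-11 + 7\right)} = \sqrt{-985 + \left(- \frac{3}{7} - \frac{1}{7} - \frac{3}{7}\right) \left(-4\right)} = \sqrt{-985 - -4} = \sqrt{-985 + 4} = \sqrt{-981} = 3 i \sqrt{109}$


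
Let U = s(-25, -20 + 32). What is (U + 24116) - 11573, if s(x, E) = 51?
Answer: 12594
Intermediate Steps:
U = 51
(U + 24116) - 11573 = (51 + 24116) - 11573 = 24167 - 11573 = 12594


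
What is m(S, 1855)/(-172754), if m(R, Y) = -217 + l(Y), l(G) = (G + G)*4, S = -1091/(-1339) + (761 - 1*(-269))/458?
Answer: -14623/172754 ≈ -0.084646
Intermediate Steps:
S = 939424/306631 (S = -1091*(-1/1339) + (761 + 269)*(1/458) = 1091/1339 + 1030*(1/458) = 1091/1339 + 515/229 = 939424/306631 ≈ 3.0637)
l(G) = 8*G (l(G) = (2*G)*4 = 8*G)
m(R, Y) = -217 + 8*Y
m(S, 1855)/(-172754) = (-217 + 8*1855)/(-172754) = (-217 + 14840)*(-1/172754) = 14623*(-1/172754) = -14623/172754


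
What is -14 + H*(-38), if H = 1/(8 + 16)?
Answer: -187/12 ≈ -15.583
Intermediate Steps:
H = 1/24 ≈ 0.041667
-14 + H*(-38) = -14 + (1/24)*(-38) = -14 - 19/12 = -187/12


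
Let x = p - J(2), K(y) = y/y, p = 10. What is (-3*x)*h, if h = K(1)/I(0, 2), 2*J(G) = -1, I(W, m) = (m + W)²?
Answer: -63/8 ≈ -7.8750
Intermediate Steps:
K(y) = 1
I(W, m) = (W + m)²
J(G) = -½ (J(G) = (½)*(-1) = -½)
h = ¼ (h = 1/(0 + 2)² = 1/2² = 1/4 = 1*(¼) = ¼ ≈ 0.25000)
x = 21/2 (x = 10 - 1*(-½) = 10 + ½ = 21/2 ≈ 10.500)
(-3*x)*h = -3*21/2*(¼) = -63/2*¼ = -63/8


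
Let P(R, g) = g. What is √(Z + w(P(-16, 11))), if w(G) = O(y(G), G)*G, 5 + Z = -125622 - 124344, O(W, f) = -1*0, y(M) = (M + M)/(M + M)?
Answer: I*√249971 ≈ 499.97*I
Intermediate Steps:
y(M) = 1 (y(M) = (2*M)/((2*M)) = (2*M)*(1/(2*M)) = 1)
O(W, f) = 0
Z = -249971 (Z = -5 + (-125622 - 124344) = -5 - 249966 = -249971)
w(G) = 0 (w(G) = 0*G = 0)
√(Z + w(P(-16, 11))) = √(-249971 + 0) = √(-249971) = I*√249971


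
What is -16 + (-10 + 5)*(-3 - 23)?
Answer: 114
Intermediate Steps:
-16 + (-10 + 5)*(-3 - 23) = -16 - 5*(-26) = -16 + 130 = 114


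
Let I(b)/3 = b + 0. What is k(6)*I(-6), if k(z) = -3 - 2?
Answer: 90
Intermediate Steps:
I(b) = 3*b (I(b) = 3*(b + 0) = 3*b)
k(z) = -5
k(6)*I(-6) = -15*(-6) = -5*(-18) = 90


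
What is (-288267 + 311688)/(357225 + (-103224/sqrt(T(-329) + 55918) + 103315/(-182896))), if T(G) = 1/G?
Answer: 302868139532513249305919280/4619432923594626841498116533 + 4757136485292398592*sqrt(6052619909)/4619432923594626841498116533 ≈ 0.065644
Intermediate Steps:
(-288267 + 311688)/(357225 + (-103224/sqrt(T(-329) + 55918) + 103315/(-182896))) = (-288267 + 311688)/(357225 + (-103224/sqrt(1/(-329) + 55918) + 103315/(-182896))) = 23421/(357225 + (-103224/sqrt(-1/329 + 55918) + 103315*(-1/182896))) = 23421/(357225 + (-103224*sqrt(6052619909)/18397021 - 103315/182896)) = 23421/(357225 + (-103315/182896 - 103224*sqrt(6052619909)/18397021)) = 23421/(65334920285/182896 - 103224*sqrt(6052619909)/18397021)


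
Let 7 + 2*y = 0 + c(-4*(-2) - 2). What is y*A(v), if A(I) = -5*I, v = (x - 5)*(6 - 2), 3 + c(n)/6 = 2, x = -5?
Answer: -1300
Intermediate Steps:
c(n) = -6 (c(n) = -18 + 6*2 = -18 + 12 = -6)
v = -40 (v = (-5 - 5)*(6 - 2) = -10*4 = -40)
y = -13/2 (y = -7/2 + (0 - 6)/2 = -7/2 + (½)*(-6) = -7/2 - 3 = -13/2 ≈ -6.5000)
y*A(v) = -(-65)*(-40)/2 = -13/2*200 = -1300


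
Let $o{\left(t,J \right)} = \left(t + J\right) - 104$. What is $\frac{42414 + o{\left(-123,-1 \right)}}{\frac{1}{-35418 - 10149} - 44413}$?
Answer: $- \frac{961144731}{1011883586} \approx -0.94986$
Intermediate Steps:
$o{\left(t,J \right)} = -104 + J + t$ ($o{\left(t,J \right)} = \left(J + t\right) - 104 = -104 + J + t$)
$\frac{42414 + o{\left(-123,-1 \right)}}{\frac{1}{-35418 - 10149} - 44413} = \frac{42414 - 228}{\frac{1}{-35418 - 10149} - 44413} = \frac{42414 - 228}{\frac{1}{-45567} - 44413} = \frac{42186}{- \frac{1}{45567} - 44413} = \frac{42186}{- \frac{2023767172}{45567}} = 42186 \left(- \frac{45567}{2023767172}\right) = - \frac{961144731}{1011883586}$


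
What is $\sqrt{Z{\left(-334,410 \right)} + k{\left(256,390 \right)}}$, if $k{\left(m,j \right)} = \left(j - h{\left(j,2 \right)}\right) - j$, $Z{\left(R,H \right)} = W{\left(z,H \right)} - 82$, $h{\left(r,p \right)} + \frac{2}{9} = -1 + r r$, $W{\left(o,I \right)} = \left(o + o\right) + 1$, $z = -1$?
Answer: $\frac{2 i \sqrt{342409}}{3} \approx 390.1 i$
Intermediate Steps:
$W{\left(o,I \right)} = 1 + 2 o$ ($W{\left(o,I \right)} = 2 o + 1 = 1 + 2 o$)
$h{\left(r,p \right)} = - \frac{11}{9} + r^{2}$ ($h{\left(r,p \right)} = - \frac{2}{9} + \left(-1 + r r\right) = - \frac{2}{9} + \left(-1 + r^{2}\right) = - \frac{11}{9} + r^{2}$)
$Z{\left(R,H \right)} = -83$ ($Z{\left(R,H \right)} = \left(1 + 2 \left(-1\right)\right) - 82 = \left(1 - 2\right) - 82 = -1 - 82 = -83$)
$k{\left(m,j \right)} = \frac{11}{9} - j^{2}$ ($k{\left(m,j \right)} = \left(j - \left(- \frac{11}{9} + j^{2}\right)\right) - j = \left(\frac{11}{9} + j - j^{2}\right) - j = \frac{11}{9} - j^{2}$)
$\sqrt{Z{\left(-334,410 \right)} + k{\left(256,390 \right)}} = \sqrt{-83 + \left(\frac{11}{9} - 390^{2}\right)} = \sqrt{-83 + \left(\frac{11}{9} - 152100\right)} = \sqrt{-83 - \frac{1368889}{9}} = \sqrt{- \frac{1369636}{9}} = \frac{2 i \sqrt{342409}}{3}$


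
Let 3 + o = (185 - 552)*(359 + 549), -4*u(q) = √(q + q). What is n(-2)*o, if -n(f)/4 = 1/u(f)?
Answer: 2665912*I ≈ 2.6659e+6*I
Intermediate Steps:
u(q) = -√2*√q/4 (u(q) = -√(q + q)/4 = -√2*√q/4)
o = -333239 (o = -3 + (185 - 552)*(359 + 549) = -3 - 367*908 = -3 - 333236 = -333239)
n(f) = 8*√2/√f (n(f) = -4*(-2*√2/√f) = -(-8)*√2/√f = 8*√2/√f)
n(-2)*o = (8*√2/√(-2))*(-333239) = (8*√2*(-I*√2/2))*(-333239) = -8*I*(-333239) = 2665912*I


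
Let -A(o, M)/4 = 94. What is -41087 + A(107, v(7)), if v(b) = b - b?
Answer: -41463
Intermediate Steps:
v(b) = 0
A(o, M) = -376 (A(o, M) = -4*94 = -376)
-41087 + A(107, v(7)) = -41087 - 376 = -41463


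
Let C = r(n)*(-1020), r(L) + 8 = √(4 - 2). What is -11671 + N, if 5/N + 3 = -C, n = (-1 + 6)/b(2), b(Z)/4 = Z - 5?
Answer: -83711897646/7172641 - 1700*√2/21517923 ≈ -11671.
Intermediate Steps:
b(Z) = -20 + 4*Z (b(Z) = 4*(Z - 5) = 4*(-5 + Z) = -20 + 4*Z)
n = -5/12 (n = (-1 + 6)/(-20 + 4*2) = 5/(-20 + 8) = 5/(-12) = 5*(-1/12) = -5/12 ≈ -0.41667)
r(L) = -8 + √2 (r(L) = -8 + √(4 - 2) = -8 + √2)
C = 8160 - 1020*√2 (C = (-8 + √2)*(-1020) = 8160 - 1020*√2 ≈ 6717.5)
N = 5/(-8163 + 1020*√2) (N = 5/(-3 - (8160 - 1020*√2)) = 5/(-3 + (-8160 + 1020*√2)) = 5/(-8163 + 1020*√2) ≈ -0.00074399)
-11671 + N = -11671 + (-4535/7172641 - 1700*√2/21517923) = -83711897646/7172641 - 1700*√2/21517923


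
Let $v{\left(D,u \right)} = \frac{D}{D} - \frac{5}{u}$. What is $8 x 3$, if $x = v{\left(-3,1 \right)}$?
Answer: $-96$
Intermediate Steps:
$v{\left(D,u \right)} = 1 - \frac{5}{u}$
$x = -4$ ($x = \frac{-5 + 1}{1} = 1 \left(-4\right) = -4$)
$8 x 3 = 8 \left(-4\right) 3 = \left(-32\right) 3 = -96$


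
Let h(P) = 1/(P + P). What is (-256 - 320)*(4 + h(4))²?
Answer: -9801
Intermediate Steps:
h(P) = 1/(2*P)
(-256 - 320)*(4 + h(4))² = (-256 - 320)*(4 + (½)/4)² = -576*(4 + (½)*(¼))² = -576*(4 + ⅛)² = -576*(33/8)² = -576*1089/64 = -9801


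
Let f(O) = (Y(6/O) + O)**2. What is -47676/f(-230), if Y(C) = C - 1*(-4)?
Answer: -630515100/675636049 ≈ -0.93322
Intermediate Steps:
Y(C) = 4 + C (Y(C) = C + 4 = 4 + C)
f(O) = (4 + O + 6/O)**2 (f(O) = ((4 + 6/O) + O)**2 = (4 + O + 6/O)**2)
-47676/f(-230) = -47676/(4 - 230 + 6/(-230))**2 = -47676/(4 - 230 + 6*(-1/230))**2 = -47676/(4 - 230 - 3/115)**2 = -47676/((-25993/115)**2) = -47676/675636049/13225 = -47676*13225/675636049 = -630515100/675636049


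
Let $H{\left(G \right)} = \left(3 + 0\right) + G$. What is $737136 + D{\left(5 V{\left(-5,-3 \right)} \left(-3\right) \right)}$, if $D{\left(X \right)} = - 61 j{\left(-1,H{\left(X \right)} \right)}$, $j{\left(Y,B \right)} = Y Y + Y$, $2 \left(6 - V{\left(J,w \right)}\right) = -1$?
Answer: $737136$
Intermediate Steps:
$V{\left(J,w \right)} = \frac{13}{2}$ ($V{\left(J,w \right)} = 6 - - \frac{1}{2} = 6 + \frac{1}{2} = \frac{13}{2}$)
$H{\left(G \right)} = 3 + G$
$j{\left(Y,B \right)} = Y + Y^{2}$ ($j{\left(Y,B \right)} = Y^{2} + Y = Y + Y^{2}$)
$D{\left(X \right)} = 0$ ($D{\left(X \right)} = - 61 \left(- (1 - 1)\right) = - 61 \left(\left(-1\right) 0\right) = \left(-61\right) 0 = 0$)
$737136 + D{\left(5 V{\left(-5,-3 \right)} \left(-3\right) \right)} = 737136 + 0 = 737136$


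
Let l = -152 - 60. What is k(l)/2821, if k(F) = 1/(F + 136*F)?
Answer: -1/81933124 ≈ -1.2205e-8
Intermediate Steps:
l = -212
k(F) = 1/(137*F)
k(l)/2821 = ((1/137)/(-212))/2821 = ((1/137)*(-1/212))*(1/2821) = -1/29044*1/2821 = -1/81933124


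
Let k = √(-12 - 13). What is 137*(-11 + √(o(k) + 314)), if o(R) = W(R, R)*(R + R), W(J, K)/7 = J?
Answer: -1507 + 822*I ≈ -1507.0 + 822.0*I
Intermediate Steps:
W(J, K) = 7*J
k = 5*I (k = √(-25) = 5*I ≈ 5.0*I)
o(R) = 14*R² (o(R) = (7*R)*(R + R) = (7*R)*(2*R) = 14*R²)
137*(-11 + √(o(k) + 314)) = 137*(-11 + √(14*(5*I)² + 314)) = 137*(-11 + √(14*(-25) + 314)) = 137*(-11 + √(-350 + 314)) = 137*(-11 + √(-36)) = 137*(-11 + 6*I) = -1507 + 822*I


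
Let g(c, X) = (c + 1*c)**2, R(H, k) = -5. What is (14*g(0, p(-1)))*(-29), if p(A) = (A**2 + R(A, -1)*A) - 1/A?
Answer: 0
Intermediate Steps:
p(A) = A**2 - 1/A - 5*A (p(A) = (A**2 - 5*A) - 1/A = A**2 - 1/A - 5*A)
g(c, X) = 4*c**2 (g(c, X) = (c + c)**2 = (2*c)**2 = 4*c**2)
(14*g(0, p(-1)))*(-29) = (14*(4*0**2))*(-29) = (14*(4*0))*(-29) = (14*0)*(-29) = 0*(-29) = 0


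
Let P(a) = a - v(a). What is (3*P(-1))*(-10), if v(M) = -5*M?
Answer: 180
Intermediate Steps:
P(a) = 6*a (P(a) = a - (-5)*a = a + 5*a = 6*a)
(3*P(-1))*(-10) = (3*(6*(-1)))*(-10) = (3*(-6))*(-10) = -18*(-10) = 180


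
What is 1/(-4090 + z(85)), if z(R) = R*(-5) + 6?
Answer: -1/4509 ≈ -0.00022178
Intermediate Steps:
z(R) = 6 - 5*R (z(R) = -5*R + 6 = 6 - 5*R)
1/(-4090 + z(85)) = 1/(-4090 + (6 - 5*85)) = 1/(-4090 + (6 - 425)) = 1/(-4090 - 419) = 1/(-4509) = -1/4509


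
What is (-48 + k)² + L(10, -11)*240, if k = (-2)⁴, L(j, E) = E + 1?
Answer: -1376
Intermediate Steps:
L(j, E) = 1 + E
k = 16
(-48 + k)² + L(10, -11)*240 = (-48 + 16)² + (1 - 11)*240 = (-32)² - 10*240 = 1024 - 2400 = -1376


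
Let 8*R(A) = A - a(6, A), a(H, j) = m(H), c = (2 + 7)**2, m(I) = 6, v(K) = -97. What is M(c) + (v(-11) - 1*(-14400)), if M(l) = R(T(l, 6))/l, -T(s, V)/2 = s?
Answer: 386174/27 ≈ 14303.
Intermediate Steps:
T(s, V) = -2*s
c = 81 (c = 9**2 = 81)
a(H, j) = 6
R(A) = -3/4 + A/8 (R(A) = (A - 1*6)/8 = (A - 6)/8 = (-6 + A)/8 = -3/4 + A/8)
M(l) = (-3/4 - l/4)/l (M(l) = (-3/4 + (-2*l)/8)/l = (-3/4 - l/4)/l)
M(c) + (v(-11) - 1*(-14400)) = (1/4)*(-3 - 1*81)/81 + (-97 - 1*(-14400)) = (1/4)*(1/81)*(-3 - 81) + (-97 + 14400) = (1/4)*(1/81)*(-84) + 14303 = -7/27 + 14303 = 386174/27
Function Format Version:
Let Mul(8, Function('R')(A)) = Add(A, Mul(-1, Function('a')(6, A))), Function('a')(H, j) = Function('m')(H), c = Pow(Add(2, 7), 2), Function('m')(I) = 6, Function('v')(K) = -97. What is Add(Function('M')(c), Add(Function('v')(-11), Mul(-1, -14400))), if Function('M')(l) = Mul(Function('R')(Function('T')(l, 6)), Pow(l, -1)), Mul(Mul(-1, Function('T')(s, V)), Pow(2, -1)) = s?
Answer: Rational(386174, 27) ≈ 14303.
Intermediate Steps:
Function('T')(s, V) = Mul(-2, s)
c = 81 (c = Pow(9, 2) = 81)
Function('a')(H, j) = 6
Function('R')(A) = Add(Rational(-3, 4), Mul(Rational(1, 8), A)) (Function('R')(A) = Mul(Rational(1, 8), Add(A, Mul(-1, 6))) = Mul(Rational(1, 8), Add(A, -6)) = Mul(Rational(1, 8), Add(-6, A)) = Add(Rational(-3, 4), Mul(Rational(1, 8), A)))
Function('M')(l) = Mul(Pow(l, -1), Add(Rational(-3, 4), Mul(Rational(-1, 4), l))) (Function('M')(l) = Mul(Add(Rational(-3, 4), Mul(Rational(1, 8), Mul(-2, l))), Pow(l, -1)) = Mul(Add(Rational(-3, 4), Mul(Rational(-1, 4), l)), Pow(l, -1)) = Mul(Pow(l, -1), Add(Rational(-3, 4), Mul(Rational(-1, 4), l))))
Add(Function('M')(c), Add(Function('v')(-11), Mul(-1, -14400))) = Add(Mul(Rational(1, 4), Pow(81, -1), Add(-3, Mul(-1, 81))), Add(-97, Mul(-1, -14400))) = Add(Mul(Rational(1, 4), Rational(1, 81), Add(-3, -81)), Add(-97, 14400)) = Add(Mul(Rational(1, 4), Rational(1, 81), -84), 14303) = Add(Rational(-7, 27), 14303) = Rational(386174, 27)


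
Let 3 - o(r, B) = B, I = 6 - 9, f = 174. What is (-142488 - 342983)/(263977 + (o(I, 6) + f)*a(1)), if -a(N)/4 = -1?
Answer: -1561/851 ≈ -1.8343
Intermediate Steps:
I = -3
o(r, B) = 3 - B
a(N) = 4 (a(N) = -4*(-1) = 4)
(-142488 - 342983)/(263977 + (o(I, 6) + f)*a(1)) = (-142488 - 342983)/(263977 + ((3 - 1*6) + 174)*4) = -485471/(263977 + ((3 - 6) + 174)*4) = -485471/(263977 + (-3 + 174)*4) = -485471/(263977 + 171*4) = -485471/(263977 + 684) = -485471/264661 = -485471*1/264661 = -1561/851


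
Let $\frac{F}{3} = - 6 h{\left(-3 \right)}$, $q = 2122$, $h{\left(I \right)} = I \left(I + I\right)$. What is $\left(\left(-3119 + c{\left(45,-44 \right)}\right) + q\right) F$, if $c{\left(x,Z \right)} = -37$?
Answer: $335016$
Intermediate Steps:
$h{\left(I \right)} = 2 I^{2}$ ($h{\left(I \right)} = I 2 I = 2 I^{2}$)
$F = -324$ ($F = 3 \left(- 6 \cdot 2 \left(-3\right)^{2}\right) = 3 \left(- 6 \cdot 2 \cdot 9\right) = 3 \left(\left(-6\right) 18\right) = 3 \left(-108\right) = -324$)
$\left(\left(-3119 + c{\left(45,-44 \right)}\right) + q\right) F = \left(\left(-3119 - 37\right) + 2122\right) \left(-324\right) = \left(-3156 + 2122\right) \left(-324\right) = \left(-1034\right) \left(-324\right) = 335016$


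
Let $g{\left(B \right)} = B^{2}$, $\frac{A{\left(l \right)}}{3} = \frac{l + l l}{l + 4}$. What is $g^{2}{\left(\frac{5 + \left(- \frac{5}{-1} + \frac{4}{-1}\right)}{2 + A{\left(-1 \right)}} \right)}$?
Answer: $81$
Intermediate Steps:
$A{\left(l \right)} = \frac{3 \left(l + l^{2}\right)}{4 + l}$ ($A{\left(l \right)} = 3 \frac{l + l l}{l + 4} = 3 \frac{l + l^{2}}{4 + l} = \frac{3 \left(l + l^{2}\right)}{4 + l}$)
$g^{2}{\left(\frac{5 + \left(- \frac{5}{-1} + \frac{4}{-1}\right)}{2 + A{\left(-1 \right)}} \right)} = \left(\left(\frac{5 + \left(- \frac{5}{-1} + \frac{4}{-1}\right)}{2 + 3 \left(-1\right) \frac{1}{4 - 1} \left(1 - 1\right)}\right)^{2}\right)^{2} = \left(\left(\frac{5 + \left(\left(-5\right) \left(-1\right) + 4 \left(-1\right)\right)}{2 + 3 \left(-1\right) \frac{1}{3} \cdot 0}\right)^{2}\right)^{2} = \left(\left(\frac{5 + \left(5 - 4\right)}{2 + 3 \left(-1\right) \frac{1}{3} \cdot 0}\right)^{2}\right)^{2} = \left(\left(\frac{5 + 1}{2 + 0}\right)^{2}\right)^{2} = \left(\left(\frac{6}{2}\right)^{2}\right)^{2} = \left(\left(6 \cdot \frac{1}{2}\right)^{2}\right)^{2} = \left(3^{2}\right)^{2} = 9^{2} = 81$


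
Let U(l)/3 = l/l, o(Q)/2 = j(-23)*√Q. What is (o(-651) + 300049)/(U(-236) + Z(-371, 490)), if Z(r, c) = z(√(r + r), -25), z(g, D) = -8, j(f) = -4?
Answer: -300049/5 + 8*I*√651/5 ≈ -60010.0 + 40.824*I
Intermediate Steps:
o(Q) = -8*√Q (o(Q) = 2*(-4*√Q) = -8*√Q)
Z(r, c) = -8
U(l) = 3 (U(l) = 3*(l/l) = 3*1 = 3)
(o(-651) + 300049)/(U(-236) + Z(-371, 490)) = (-8*I*√651 + 300049)/(3 - 8) = (-8*I*√651 + 300049)/(-5) = (-8*I*√651 + 300049)*(-⅕) = (300049 - 8*I*√651)*(-⅕) = -300049/5 + 8*I*√651/5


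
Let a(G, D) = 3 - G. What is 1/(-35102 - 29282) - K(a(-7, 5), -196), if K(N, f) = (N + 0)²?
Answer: -6438401/64384 ≈ -100.00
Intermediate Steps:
K(N, f) = N²
1/(-35102 - 29282) - K(a(-7, 5), -196) = 1/(-35102 - 29282) - (3 - 1*(-7))² = 1/(-64384) - (3 + 7)² = -1/64384 - 1*10² = -1/64384 - 1*100 = -1/64384 - 100 = -6438401/64384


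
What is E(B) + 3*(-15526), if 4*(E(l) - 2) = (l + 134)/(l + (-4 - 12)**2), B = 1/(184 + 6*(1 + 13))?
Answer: -12782095223/274436 ≈ -46576.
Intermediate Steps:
B = 1/268 (B = 1/(184 + 6*14) = 1/(184 + 84) = 1/268 ≈ 0.0037313)
E(l) = 2 + (134 + l)/(4*(256 + l)) (E(l) = 2 + ((l + 134)/(l + (-4 - 12)**2))/4 = 2 + ((134 + l)/(l + (-16)**2))/4 = 2 + ((134 + l)/(l + 256))/4 = 2 + ((134 + l)/(256 + l))/4 = 2 + (134 + l)/(4*(256 + l)))
E(B) + 3*(-15526) = (2182 + 9*(1/268))/(4*(256 + 1/268)) + 3*(-15526) = (2182 + 9/268)/(4*(68609/268)) - 46578 = (1/4)*(268/68609)*(584785/268) - 46578 = 584785/274436 - 46578 = -12782095223/274436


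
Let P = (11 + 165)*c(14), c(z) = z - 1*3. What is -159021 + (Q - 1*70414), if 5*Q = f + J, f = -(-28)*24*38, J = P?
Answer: -1119703/5 ≈ -2.2394e+5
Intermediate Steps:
c(z) = -3 + z (c(z) = z - 3 = -3 + z)
P = 1936 (P = (11 + 165)*(-3 + 14) = 176*11 = 1936)
J = 1936
f = 25536 (f = -28*(-24)*38 = 672*38 = 25536)
Q = 27472/5 (Q = (25536 + 1936)/5 = (1/5)*27472 = 27472/5 ≈ 5494.4)
-159021 + (Q - 1*70414) = -159021 + (27472/5 - 1*70414) = -159021 + (27472/5 - 70414) = -159021 - 324598/5 = -1119703/5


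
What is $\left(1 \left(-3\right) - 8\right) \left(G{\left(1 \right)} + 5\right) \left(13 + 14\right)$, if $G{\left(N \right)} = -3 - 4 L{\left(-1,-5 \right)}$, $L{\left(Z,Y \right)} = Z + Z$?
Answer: $-2970$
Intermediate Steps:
$L{\left(Z,Y \right)} = 2 Z$
$G{\left(N \right)} = 5$ ($G{\left(N \right)} = -3 - 4 \cdot 2 \left(-1\right) = -3 - -8 = -3 + 8 = 5$)
$\left(1 \left(-3\right) - 8\right) \left(G{\left(1 \right)} + 5\right) \left(13 + 14\right) = \left(1 \left(-3\right) - 8\right) \left(5 + 5\right) \left(13 + 14\right) = \left(-3 - 8\right) 10 \cdot 27 = \left(-11\right) 10 \cdot 27 = \left(-110\right) 27 = -2970$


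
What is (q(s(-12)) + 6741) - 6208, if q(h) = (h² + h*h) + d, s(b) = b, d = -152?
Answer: 669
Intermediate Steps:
q(h) = -152 + 2*h² (q(h) = (h² + h*h) - 152 = (h² + h²) - 152 = 2*h² - 152 = -152 + 2*h²)
(q(s(-12)) + 6741) - 6208 = ((-152 + 2*(-12)²) + 6741) - 6208 = ((-152 + 2*144) + 6741) - 6208 = ((-152 + 288) + 6741) - 6208 = (136 + 6741) - 6208 = 6877 - 6208 = 669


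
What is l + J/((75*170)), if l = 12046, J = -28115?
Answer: 30711677/2550 ≈ 12044.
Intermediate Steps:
l + J/((75*170)) = 12046 - 28115/(75*170) = 12046 - 28115/12750 = 12046 - 28115*1/12750 = 12046 - 5623/2550 = 30711677/2550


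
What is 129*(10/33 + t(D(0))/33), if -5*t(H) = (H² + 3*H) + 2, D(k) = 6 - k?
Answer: -258/55 ≈ -4.6909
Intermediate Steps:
t(H) = -⅖ - 3*H/5 - H²/5 (t(H) = -((H² + 3*H) + 2)/5 = -(2 + H² + 3*H)/5 = -⅖ - 3*H/5 - H²/5)
129*(10/33 + t(D(0))/33) = 129*(10/33 + (-⅖ - 3*(6 - 1*0)/5 - (6 - 1*0)²/5)/33) = 129*(10*(1/33) + (-⅖ - 3*(6 + 0)/5 - (6 + 0)²/5)*(1/33)) = 129*(10/33 + (-⅖ - ⅗*6 - ⅕*6²)*(1/33)) = 129*(10/33 + (-⅖ - 18/5 - ⅕*36)*(1/33)) = 129*(10/33 + (-⅖ - 18/5 - 36/5)*(1/33)) = 129*(10/33 - 56/5*1/33) = 129*(10/33 - 56/165) = 129*(-2/55) = -258/55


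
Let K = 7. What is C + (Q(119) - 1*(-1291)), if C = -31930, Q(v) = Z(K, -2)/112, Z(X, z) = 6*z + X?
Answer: -3431573/112 ≈ -30639.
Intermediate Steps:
Z(X, z) = X + 6*z
Q(v) = -5/112 (Q(v) = (7 + 6*(-2))/112 = (7 - 12)*(1/112) = -5*1/112 = -5/112)
C + (Q(119) - 1*(-1291)) = -31930 + (-5/112 - 1*(-1291)) = -31930 + (-5/112 + 1291) = -31930 + 144587/112 = -3431573/112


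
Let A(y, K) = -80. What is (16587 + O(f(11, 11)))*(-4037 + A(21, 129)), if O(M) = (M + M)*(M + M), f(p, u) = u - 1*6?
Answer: -68700379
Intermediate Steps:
f(p, u) = -6 + u (f(p, u) = u - 6 = -6 + u)
O(M) = 4*M² (O(M) = (2*M)*(2*M) = 4*M²)
(16587 + O(f(11, 11)))*(-4037 + A(21, 129)) = (16587 + 4*(-6 + 11)²)*(-4037 - 80) = (16587 + 4*5²)*(-4117) = (16587 + 4*25)*(-4117) = (16587 + 100)*(-4117) = 16687*(-4117) = -68700379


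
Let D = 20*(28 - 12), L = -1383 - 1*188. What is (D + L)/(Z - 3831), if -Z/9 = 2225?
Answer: 417/7952 ≈ 0.052440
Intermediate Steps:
Z = -20025 (Z = -9*2225 = -20025)
L = -1571 (L = -1383 - 188 = -1571)
D = 320 (D = 20*16 = 320)
(D + L)/(Z - 3831) = (320 - 1571)/(-20025 - 3831) = -1251/(-23856) = -1251*(-1/23856) = 417/7952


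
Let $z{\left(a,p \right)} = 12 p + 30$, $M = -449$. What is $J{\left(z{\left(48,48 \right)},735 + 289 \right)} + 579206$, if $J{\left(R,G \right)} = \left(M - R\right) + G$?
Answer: $579175$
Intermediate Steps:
$z{\left(a,p \right)} = 30 + 12 p$
$J{\left(R,G \right)} = -449 + G - R$ ($J{\left(R,G \right)} = \left(-449 - R\right) + G = -449 + G - R$)
$J{\left(z{\left(48,48 \right)},735 + 289 \right)} + 579206 = \left(-449 + \left(735 + 289\right) - \left(30 + 12 \cdot 48\right)\right) + 579206 = \left(-449 + 1024 - \left(30 + 576\right)\right) + 579206 = \left(-449 + 1024 - 606\right) + 579206 = -31 + 579206 = 579175$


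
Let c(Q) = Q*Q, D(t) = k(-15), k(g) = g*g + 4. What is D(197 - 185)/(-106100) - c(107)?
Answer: -1214739129/106100 ≈ -11449.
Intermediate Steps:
k(g) = 4 + g² (k(g) = g² + 4 = 4 + g²)
D(t) = 229 (D(t) = 4 + (-15)² = 4 + 225 = 229)
c(Q) = Q²
D(197 - 185)/(-106100) - c(107) = 229/(-106100) - 1*107² = 229*(-1/106100) - 1*11449 = -229/106100 - 11449 = -1214739129/106100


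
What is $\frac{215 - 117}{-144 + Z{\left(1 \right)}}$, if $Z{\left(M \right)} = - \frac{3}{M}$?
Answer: $- \frac{2}{3} \approx -0.66667$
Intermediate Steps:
$\frac{215 - 117}{-144 + Z{\left(1 \right)}} = \frac{215 - 117}{-144 - \frac{3}{1}} = \frac{98}{-144 - 3} = \frac{98}{-147} = 98 \left(- \frac{1}{147}\right) = - \frac{2}{3}$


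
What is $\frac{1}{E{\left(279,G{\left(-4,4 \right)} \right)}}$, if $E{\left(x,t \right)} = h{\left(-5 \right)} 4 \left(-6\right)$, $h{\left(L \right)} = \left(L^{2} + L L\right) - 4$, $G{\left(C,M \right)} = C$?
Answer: $- \frac{1}{1104} \approx -0.0009058$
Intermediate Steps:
$h{\left(L \right)} = -4 + 2 L^{2}$ ($h{\left(L \right)} = \left(L^{2} + L^{2}\right) - 4 = 2 L^{2} - 4 = -4 + 2 L^{2}$)
$E{\left(x,t \right)} = -1104$ ($E{\left(x,t \right)} = \left(-4 + 2 \left(-5\right)^{2}\right) 4 \left(-6\right) = \left(-4 + 2 \cdot 25\right) 4 \left(-6\right) = \left(-4 + 50\right) 4 \left(-6\right) = 46 \cdot 4 \left(-6\right) = 184 \left(-6\right) = -1104$)
$\frac{1}{E{\left(279,G{\left(-4,4 \right)} \right)}} = \frac{1}{-1104} = - \frac{1}{1104}$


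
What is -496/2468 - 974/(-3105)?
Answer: 215938/1915785 ≈ 0.11272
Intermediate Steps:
-496/2468 - 974/(-3105) = -496*1/2468 - 974*(-1/3105) = -124/617 + 974/3105 = 215938/1915785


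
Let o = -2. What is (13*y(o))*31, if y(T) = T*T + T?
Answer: 806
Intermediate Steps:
y(T) = T + T² (y(T) = T² + T = T + T²)
(13*y(o))*31 = (13*(-2*(1 - 2)))*31 = (13*(-2*(-1)))*31 = (13*2)*31 = 26*31 = 806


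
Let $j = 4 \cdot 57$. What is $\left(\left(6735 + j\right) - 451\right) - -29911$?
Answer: $36423$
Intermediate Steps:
$j = 228$
$\left(\left(6735 + j\right) - 451\right) - -29911 = \left(\left(6735 + 228\right) - 451\right) - -29911 = \left(6963 - 451\right) + 29911 = 6512 + 29911 = 36423$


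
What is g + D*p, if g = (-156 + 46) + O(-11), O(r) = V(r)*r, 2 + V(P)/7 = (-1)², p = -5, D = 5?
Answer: -58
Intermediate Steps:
V(P) = -7 (V(P) = -14 + 7*(-1)² = -14 + 7*1 = -14 + 7 = -7)
O(r) = -7*r
g = -33 (g = (-156 + 46) - 7*(-11) = -110 + 77 = -33)
g + D*p = -33 + 5*(-5) = -33 - 25 = -58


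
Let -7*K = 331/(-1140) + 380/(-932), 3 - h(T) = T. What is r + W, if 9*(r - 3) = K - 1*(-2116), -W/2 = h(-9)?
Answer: 511876229/2390580 ≈ 214.12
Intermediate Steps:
h(T) = 3 - T
W = -24 (W = -2*(3 - 1*(-9)) = -2*(3 + 9) = -2*12 = -24)
K = 26489/265620 (K = -(331/(-1140) + 380/(-932))/7 = -(331*(-1/1140) + 380*(-1/932))/7 = -(-331/1140 - 95/233)/7 = -1/7*(-185423/265620) = 26489/265620 ≈ 0.099725)
r = 569250149/2390580 (r = 3 + (26489/265620 - 1*(-2116))/9 = 3 + (26489/265620 + 2116)/9 = 3 + (1/9)*(562078409/265620) = 3 + 562078409/2390580 = 569250149/2390580 ≈ 238.12)
r + W = 569250149/2390580 - 24 = 511876229/2390580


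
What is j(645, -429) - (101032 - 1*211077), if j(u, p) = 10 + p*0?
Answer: 110055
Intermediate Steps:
j(u, p) = 10 (j(u, p) = 10 + 0 = 10)
j(645, -429) - (101032 - 1*211077) = 10 - (101032 - 1*211077) = 10 - (101032 - 211077) = 10 - 1*(-110045) = 10 + 110045 = 110055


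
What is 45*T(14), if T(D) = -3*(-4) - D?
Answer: -90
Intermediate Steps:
T(D) = 12 - D
45*T(14) = 45*(12 - 1*14) = 45*(12 - 14) = 45*(-2) = -90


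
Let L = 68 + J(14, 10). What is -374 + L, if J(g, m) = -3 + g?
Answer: -295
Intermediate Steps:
L = 79 (L = 68 + (-3 + 14) = 68 + 11 = 79)
-374 + L = -374 + 79 = -295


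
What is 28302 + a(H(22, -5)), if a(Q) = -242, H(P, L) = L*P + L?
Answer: 28060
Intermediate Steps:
H(P, L) = L + L*P
28302 + a(H(22, -5)) = 28302 - 242 = 28060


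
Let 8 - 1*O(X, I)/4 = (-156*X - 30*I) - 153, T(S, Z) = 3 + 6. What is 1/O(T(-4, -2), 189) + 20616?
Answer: 596627041/28940 ≈ 20616.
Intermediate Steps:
T(S, Z) = 9
O(X, I) = 644 + 120*I + 624*X (O(X, I) = 32 - 4*((-156*X - 30*I) - 153) = 32 - 4*(-153 - 156*X - 30*I) = 32 + (612 + 120*I + 624*X) = 644 + 120*I + 624*X)
1/O(T(-4, -2), 189) + 20616 = 1/(644 + 120*189 + 624*9) + 20616 = 1/(644 + 22680 + 5616) + 20616 = 1/28940 + 20616 = 596627041/28940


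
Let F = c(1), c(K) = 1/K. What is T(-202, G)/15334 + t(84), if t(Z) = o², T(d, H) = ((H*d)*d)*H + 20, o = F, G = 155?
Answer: 490165727/7667 ≈ 63932.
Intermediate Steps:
c(K) = 1/K
F = 1 (F = 1/1 = 1)
o = 1
T(d, H) = 20 + H²*d² (T(d, H) = (H*d²)*H + 20 = H²*d² + 20 = 20 + H²*d²)
t(Z) = 1 (t(Z) = 1² = 1)
T(-202, G)/15334 + t(84) = (20 + 155²*(-202)²)/15334 + 1 = (20 + 24025*40804)*(1/15334) + 1 = (20 + 980316100)*(1/15334) + 1 = 980316120*(1/15334) + 1 = 490158060/7667 + 1 = 490165727/7667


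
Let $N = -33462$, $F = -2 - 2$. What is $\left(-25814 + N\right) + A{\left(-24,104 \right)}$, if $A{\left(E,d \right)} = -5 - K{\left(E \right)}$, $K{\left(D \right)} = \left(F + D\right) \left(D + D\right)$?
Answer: $-60625$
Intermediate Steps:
$F = -4$ ($F = -2 - 2 = -4$)
$K{\left(D \right)} = 2 D \left(-4 + D\right)$ ($K{\left(D \right)} = \left(-4 + D\right) \left(D + D\right) = \left(-4 + D\right) 2 D = 2 D \left(-4 + D\right)$)
$A{\left(E,d \right)} = -5 - 2 E \left(-4 + E\right)$
$\left(-25814 + N\right) + A{\left(-24,104 \right)} = \left(-25814 - 33462\right) - \left(5 - 48 \left(-4 - 24\right)\right) = -59276 - \left(5 - -1344\right) = -59276 - 1349 = -60625$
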